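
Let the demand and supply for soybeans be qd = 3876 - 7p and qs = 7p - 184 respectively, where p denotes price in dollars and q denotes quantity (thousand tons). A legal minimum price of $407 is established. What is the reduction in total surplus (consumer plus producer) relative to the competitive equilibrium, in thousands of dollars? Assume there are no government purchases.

95823

In a free market, 3876 - 7p = 7p - 184 gives the equilibrium p* = 290, q* = 1846.
Because the floor (407) lies above the market-clearing price, it is binding.
At p = 407: qd = 3876 - 7·407 = 1027 and qs = 7·407 - 184 = 2665.
Quantity traded falls to 1027. At q = 1027 the demand price is (3876 - 1027)/7 = 407 and the supply price is (184 + 1027)/7 = 173.
Deadweight loss = ½ · (407 - 173) · (1846 - 1027) = ½ · 234 · 819 = 95823.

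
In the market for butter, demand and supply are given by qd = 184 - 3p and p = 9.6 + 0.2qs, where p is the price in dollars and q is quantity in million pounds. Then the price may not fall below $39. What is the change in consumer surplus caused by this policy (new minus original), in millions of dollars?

Rearranging supply gives qs = 5p - 48. Without the control the market clears where 184 - 3p = 5p - 48, i.e. p* = 29 and q* = 97.
Because the floor (39) lies above the market-clearing price, it is binding.
At p = 39: qd = 184 - 3·39 = 67 and qs = 5·39 - 48 = 147.
Consumer surplus without the control is ½ · (184/3 - 29) · 97 = 9409/6.
With the floor, consumers buy 67 units at 39, so CS = ½ · (184/3 - 39) · 67 = 4489/6.
Change in consumer surplus = 4489/6 - 9409/6 = -820.

-820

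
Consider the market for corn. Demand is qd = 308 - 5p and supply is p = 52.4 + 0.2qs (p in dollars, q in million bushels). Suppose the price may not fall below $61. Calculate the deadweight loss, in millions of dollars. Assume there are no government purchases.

80

Rearranging supply gives qs = 5p - 262. Without the control the market clears where 308 - 5p = 5p - 262, i.e. p* = 57 and q* = 23.
The floor of 61 is above the equilibrium price 57, so it binds.
At p = 61: qd = 308 - 5·61 = 3 and qs = 5·61 - 262 = 43.
Quantity traded falls to 3. At q = 3 the demand price is (308 - 3)/5 = 61 and the supply price is (262 + 3)/5 = 53.
Deadweight loss = ½ · (61 - 53) · (23 - 3) = ½ · 8 · 20 = 80.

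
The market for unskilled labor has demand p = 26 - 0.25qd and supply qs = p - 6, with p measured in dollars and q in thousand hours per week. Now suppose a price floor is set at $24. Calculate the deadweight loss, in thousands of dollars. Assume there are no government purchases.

Rearranging demand gives qd = 104 - 4p. In a free market, 104 - 4p = p - 6 gives the equilibrium p* = 22, q* = 16.
The floor of 24 is above the equilibrium price 22, so it binds.
At p = 24: qd = 104 - 4·24 = 8 and qs = 24 - 6 = 18.
Quantity traded falls to 8. At q = 8 the demand price is (104 - 8)/4 = 24 and the supply price is 6 + 8 = 14.
Deadweight loss = ½ · (24 - 14) · (16 - 8) = ½ · 10 · 8 = 40.

40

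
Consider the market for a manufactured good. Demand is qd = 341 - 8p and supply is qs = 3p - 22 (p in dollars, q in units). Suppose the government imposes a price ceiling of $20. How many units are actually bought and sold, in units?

Without the control the market clears where 341 - 8p = 3p - 22, i.e. p* = 33 and q* = 77.
The ceiling of 20 is below the equilibrium price 33, so it binds.
At p = 20: qd = 341 - 8·20 = 181 and qs = 3·20 - 22 = 38.
The quantity actually transacted is the short side, supply: 38.

38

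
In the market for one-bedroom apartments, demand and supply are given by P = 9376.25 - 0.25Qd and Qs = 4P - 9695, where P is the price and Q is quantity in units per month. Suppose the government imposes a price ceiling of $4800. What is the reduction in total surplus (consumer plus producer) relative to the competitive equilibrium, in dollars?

Rearranging demand gives Qd = 37505 - 4P. Without the control the market clears where 37505 - 4P = 4P - 9695, i.e. P* = 5900 and Q* = 13905.
Since 4800 < 5900, the ceiling is binding.
At P = 4800: Qd = 37505 - 4·4800 = 18305 and Qs = 4·4800 - 9695 = 9505.
Quantity traded falls to 9505. At Q = 9505 the demand price is (37505 - 9505)/4 = 7000 and the supply price is (9695 + 9505)/4 = 4800.
Deadweight loss = ½ · (7000 - 4800) · (13905 - 9505) = ½ · 2200 · 4400 = 4840000.

4840000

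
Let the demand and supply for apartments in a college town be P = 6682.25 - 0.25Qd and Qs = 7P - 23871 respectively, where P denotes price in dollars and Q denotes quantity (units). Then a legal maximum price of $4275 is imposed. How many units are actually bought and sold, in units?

6054

Rearranging demand gives Qd = 26729 - 4P. Setting quantity demanded equal to quantity supplied, 26729 - 4P = 7P - 23871, gives P* = 4600 and Q* = 8329.
The ceiling of 4275 is below the equilibrium price 4600, so it binds.
At P = 4275: Qd = 26729 - 4·4275 = 9629 and Qs = 7·4275 - 23871 = 6054.
The quantity actually transacted is the short side, supply: 6054.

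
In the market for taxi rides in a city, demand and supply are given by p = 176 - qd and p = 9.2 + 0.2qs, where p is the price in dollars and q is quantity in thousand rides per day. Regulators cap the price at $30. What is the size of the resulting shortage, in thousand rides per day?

Rearranging demand gives qd = 176 - p; rearranging supply gives qs = 5p - 46. Setting quantity demanded equal to quantity supplied, 176 - p = 5p - 46, gives p* = 37 and q* = 139.
Because the ceiling (30) lies below the market-clearing price, it is binding.
At p = 30: qd = 176 - 30 = 146 and qs = 5·30 - 46 = 104.
Shortage = qd - qs = 146 - 104 = 42.

42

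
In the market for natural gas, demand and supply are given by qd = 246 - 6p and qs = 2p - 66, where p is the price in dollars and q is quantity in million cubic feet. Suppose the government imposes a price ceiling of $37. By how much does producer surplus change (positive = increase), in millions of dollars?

Equilibrium: 246 - 6p = 2p - 66, so 312 = 8p and p* = 39, q* = 12.
The ceiling of 37 is below the equilibrium price 39, so it binds.
At p = 37: qd = 246 - 6·37 = 24 and qs = 2·37 - 66 = 8.
Producer surplus without the control is ½ · (39 - 33) · 12 = 36.
With the ceiling, producers sell 8 units at 37, so PS = ½ · (37 - 33) · 8 = 16.
Change in producer surplus = 16 - 36 = -20.

-20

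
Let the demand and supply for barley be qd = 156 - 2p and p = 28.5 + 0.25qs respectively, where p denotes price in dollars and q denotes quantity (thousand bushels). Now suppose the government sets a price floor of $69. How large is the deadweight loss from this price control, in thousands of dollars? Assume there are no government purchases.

864

Rearranging supply gives qs = 4p - 114. Equilibrium: 156 - 2p = 4p - 114, so 270 = 6p and p* = 45, q* = 66.
The floor of 69 is above the equilibrium price 45, so it binds.
At p = 69: qd = 156 - 2·69 = 18 and qs = 4·69 - 114 = 162.
Quantity traded falls to 18. At q = 18 the demand price is (156 - 18)/2 = 69 and the supply price is (114 + 18)/4 = 33.
Deadweight loss = ½ · (69 - 33) · (66 - 18) = ½ · 36 · 48 = 864.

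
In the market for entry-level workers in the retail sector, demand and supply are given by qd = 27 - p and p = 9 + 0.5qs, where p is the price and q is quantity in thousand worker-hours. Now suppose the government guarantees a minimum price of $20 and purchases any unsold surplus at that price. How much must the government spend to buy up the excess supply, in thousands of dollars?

300

Rearranging supply gives qs = 2p - 18. Setting quantity demanded equal to quantity supplied, 27 - p = 2p - 18, gives p* = 15 and q* = 12.
The floor of 20 is above the equilibrium price 15, so it binds.
At p = 20: qd = 27 - 20 = 7 and qs = 2·20 - 18 = 22.
Surplus = qs - qd = 15.
Government expenditure = surplus × support price = 15 × 20 = 300.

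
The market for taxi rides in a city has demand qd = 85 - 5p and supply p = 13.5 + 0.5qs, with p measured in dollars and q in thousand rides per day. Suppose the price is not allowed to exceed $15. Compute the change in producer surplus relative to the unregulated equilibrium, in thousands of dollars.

-4

Rearranging supply gives qs = 2p - 27. Equilibrium: 85 - 5p = 2p - 27, so 112 = 7p and p* = 16, q* = 5.
Since 15 < 16, the ceiling is binding.
At p = 15: qd = 85 - 5·15 = 10 and qs = 2·15 - 27 = 3.
Producer surplus without the control is ½ · (16 - 13.5) · 5 = 6.25.
With the ceiling, producers sell 3 units at 15, so PS = ½ · (15 - 13.5) · 3 = 2.25.
Change in producer surplus = 2.25 - 6.25 = -4.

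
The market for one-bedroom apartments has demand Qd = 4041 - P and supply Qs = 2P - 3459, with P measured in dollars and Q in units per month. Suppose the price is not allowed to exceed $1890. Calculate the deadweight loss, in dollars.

Equilibrium: 4041 - P = 2P - 3459, so 7500 = 3P and P* = 2500, Q* = 1541.
Because the ceiling (1890) lies below the market-clearing price, it is binding.
At P = 1890: Qd = 4041 - 1890 = 2151 and Qs = 2·1890 - 3459 = 321.
Quantity traded falls to 321. At Q = 321 the demand price is 4041 - 321 = 3720 and the supply price is (3459 + 321)/2 = 1890.
Deadweight loss = ½ · (3720 - 1890) · (1541 - 321) = ½ · 1830 · 1220 = 1116300.

1116300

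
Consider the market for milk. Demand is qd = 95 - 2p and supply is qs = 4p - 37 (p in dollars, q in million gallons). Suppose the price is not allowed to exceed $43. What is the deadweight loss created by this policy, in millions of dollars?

Setting quantity demanded equal to quantity supplied, 95 - 2p = 4p - 37, gives p* = 22 and q* = 51.
The ceiling of 43 is above the equilibrium price 22, so it is not binding; the market clears at p* = 22, q* = 51.
Since the control does not bind, no trades are prevented and deadweight loss is zero.

0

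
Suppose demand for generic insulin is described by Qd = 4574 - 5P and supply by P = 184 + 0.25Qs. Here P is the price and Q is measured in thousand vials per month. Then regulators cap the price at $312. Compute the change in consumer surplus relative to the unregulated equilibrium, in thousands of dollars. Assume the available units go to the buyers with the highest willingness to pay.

Rearranging supply gives Qs = 4P - 736. Equilibrium: 4574 - 5P = 4P - 736, so 5310 = 9P and P* = 590, Q* = 1624.
Because the ceiling (312) lies below the market-clearing price, it is binding.
At P = 312: Qd = 4574 - 5·312 = 3014 and Qs = 4·312 - 736 = 512.
Consumer surplus without the control is ½ · (914.8 - 590) · 1624 = 263737.6.
With the ceiling, 512 units are sold at 312 (assume they go to the highest-value buyers). The demand price at Q = 512 is 812.4, so CS = ½ · [(914.8 - 312) + (812.4 - 312)] · 512 = 282419.2.
Change in consumer surplus = 282419.2 - 263737.6 = 18681.6.

18681.6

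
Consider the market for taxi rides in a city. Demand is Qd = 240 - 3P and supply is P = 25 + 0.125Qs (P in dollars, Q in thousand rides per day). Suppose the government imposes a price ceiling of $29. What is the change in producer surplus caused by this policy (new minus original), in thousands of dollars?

Rearranging supply gives Qs = 8P - 200. In a free market, 240 - 3P = 8P - 200 gives the equilibrium P* = 40, Q* = 120.
The ceiling of 29 is below the equilibrium price 40, so it binds.
At P = 29: Qd = 240 - 3·29 = 153 and Qs = 8·29 - 200 = 32.
Producer surplus without the control is ½ · (40 - 25) · 120 = 900.
With the ceiling, producers sell 32 units at 29, so PS = ½ · (29 - 25) · 32 = 64.
Change in producer surplus = 64 - 900 = -836.

-836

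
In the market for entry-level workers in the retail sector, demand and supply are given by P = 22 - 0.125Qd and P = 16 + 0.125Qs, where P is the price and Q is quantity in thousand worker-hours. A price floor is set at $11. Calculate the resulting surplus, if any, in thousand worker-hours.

Rearranging demand gives Qd = 176 - 8P; rearranging supply gives Qs = 8P - 128. Without the control the market clears where 176 - 8P = 8P - 128, i.e. P* = 19 and Q* = 24.
Since 11 is below P* = 19, the floor does not bind and the free-market outcome prevails.
Since the control does not bind, there is no surplus.

0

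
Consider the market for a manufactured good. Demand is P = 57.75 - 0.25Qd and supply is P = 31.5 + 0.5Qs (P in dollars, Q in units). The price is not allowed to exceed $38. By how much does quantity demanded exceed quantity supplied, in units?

66

Rearranging demand gives Qd = 231 - 4P; rearranging supply gives Qs = 2P - 63. Without the control the market clears where 231 - 4P = 2P - 63, i.e. P* = 49 and Q* = 35.
Because the ceiling (38) lies below the market-clearing price, it is binding.
At P = 38: Qd = 231 - 4·38 = 79 and Qs = 2·38 - 63 = 13.
Shortage = Qd - Qs = 79 - 13 = 66.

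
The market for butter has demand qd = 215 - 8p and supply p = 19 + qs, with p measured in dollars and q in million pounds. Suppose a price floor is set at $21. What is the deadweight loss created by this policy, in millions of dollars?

0

Rearranging supply gives qs = p - 19. Without the control the market clears where 215 - 8p = p - 19, i.e. p* = 26 and q* = 7.
Since 21 is below p* = 26, the floor does not bind and the free-market outcome prevails.
Since the control does not bind, no trades are prevented and deadweight loss is zero.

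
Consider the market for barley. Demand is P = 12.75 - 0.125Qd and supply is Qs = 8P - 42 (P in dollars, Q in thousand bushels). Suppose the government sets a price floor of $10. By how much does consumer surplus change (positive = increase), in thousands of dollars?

Rearranging demand gives Qd = 102 - 8P. In a free market, 102 - 8P = 8P - 42 gives the equilibrium P* = 9, Q* = 30.
Because the floor (10) lies above the market-clearing price, it is binding.
At P = 10: Qd = 102 - 8·10 = 22 and Qs = 8·10 - 42 = 38.
Consumer surplus without the control is ½ · (12.75 - 9) · 30 = 56.25.
With the floor, consumers buy 22 units at 10, so CS = ½ · (12.75 - 10) · 22 = 30.25.
Change in consumer surplus = 30.25 - 56.25 = -26.

-26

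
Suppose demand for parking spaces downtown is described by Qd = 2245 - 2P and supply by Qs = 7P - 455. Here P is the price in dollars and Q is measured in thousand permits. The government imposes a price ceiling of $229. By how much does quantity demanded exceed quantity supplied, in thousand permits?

Without the control the market clears where 2245 - 2P = 7P - 455, i.e. P* = 300 and Q* = 1645.
The ceiling of 229 is below the equilibrium price 300, so it binds.
At P = 229: Qd = 2245 - 2·229 = 1787 and Qs = 7·229 - 455 = 1148.
Shortage = Qd - Qs = 1787 - 1148 = 639.

639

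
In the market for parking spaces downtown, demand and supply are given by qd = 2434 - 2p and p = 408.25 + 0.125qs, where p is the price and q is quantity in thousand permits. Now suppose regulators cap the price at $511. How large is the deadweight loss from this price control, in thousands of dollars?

Rearranging supply gives qs = 8p - 3266. Without the control the market clears where 2434 - 2p = 8p - 3266, i.e. p* = 570 and q* = 1294.
The ceiling of 511 is below the equilibrium price 570, so it binds.
At p = 511: qd = 2434 - 2·511 = 1412 and qs = 8·511 - 3266 = 822.
Quantity traded falls to 822. At q = 822 the demand price is (2434 - 822)/2 = 806 and the supply price is (3266 + 822)/8 = 511.
Deadweight loss = ½ · (806 - 511) · (1294 - 822) = ½ · 295 · 472 = 69620.

69620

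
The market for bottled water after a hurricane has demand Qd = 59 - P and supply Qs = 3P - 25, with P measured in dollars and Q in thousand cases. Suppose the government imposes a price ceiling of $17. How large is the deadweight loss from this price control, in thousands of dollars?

Without the control the market clears where 59 - P = 3P - 25, i.e. P* = 21 and Q* = 38.
Because the ceiling (17) lies below the market-clearing price, it is binding.
At P = 17: Qd = 59 - 17 = 42 and Qs = 3·17 - 25 = 26.
Quantity traded falls to 26. At Q = 26 the demand price is 59 - 26 = 33 and the supply price is (25 + 26)/3 = 17.
Deadweight loss = ½ · (33 - 17) · (38 - 26) = ½ · 16 · 12 = 96.

96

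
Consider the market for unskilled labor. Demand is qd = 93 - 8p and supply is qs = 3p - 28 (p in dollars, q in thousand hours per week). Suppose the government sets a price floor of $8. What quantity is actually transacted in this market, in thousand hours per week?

5

In a free market, 93 - 8p = 3p - 28 gives the equilibrium p* = 11, q* = 5.
Since 8 is below p* = 11, the floor does not bind and the free-market outcome prevails.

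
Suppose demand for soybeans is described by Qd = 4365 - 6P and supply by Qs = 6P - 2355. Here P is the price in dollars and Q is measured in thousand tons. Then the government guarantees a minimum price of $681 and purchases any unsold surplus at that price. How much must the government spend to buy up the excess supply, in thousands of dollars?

988812

Setting quantity demanded equal to quantity supplied, 4365 - 6P = 6P - 2355, gives P* = 560 and Q* = 1005.
Because the floor (681) lies above the market-clearing price, it is binding.
At P = 681: Qd = 4365 - 6·681 = 279 and Qs = 6·681 - 2355 = 1731.
Surplus = Qs - Qd = 1452.
Government expenditure = surplus × support price = 1452 × 681 = 988812.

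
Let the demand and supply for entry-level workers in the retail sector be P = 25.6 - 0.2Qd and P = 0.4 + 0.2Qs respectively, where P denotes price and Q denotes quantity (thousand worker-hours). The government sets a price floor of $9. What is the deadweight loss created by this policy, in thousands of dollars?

0

Rearranging demand gives Qd = 128 - 5P; rearranging supply gives Qs = 5P - 2. Equilibrium: 128 - 5P = 5P - 2, so 130 = 10P and P* = 13, Q* = 63.
The floor of 9 is below the equilibrium price 13, so it is not binding; the market clears at P* = 13, Q* = 63.
Since the control does not bind, no trades are prevented and deadweight loss is zero.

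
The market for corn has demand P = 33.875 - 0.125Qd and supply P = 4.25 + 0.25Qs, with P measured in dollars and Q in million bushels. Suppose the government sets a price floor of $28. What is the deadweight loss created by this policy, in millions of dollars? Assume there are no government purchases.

Rearranging demand gives Qd = 271 - 8P; rearranging supply gives Qs = 4P - 17. Setting quantity demanded equal to quantity supplied, 271 - 8P = 4P - 17, gives P* = 24 and Q* = 79.
Because the floor (28) lies above the market-clearing price, it is binding.
At P = 28: Qd = 271 - 8·28 = 47 and Qs = 4·28 - 17 = 95.
Quantity traded falls to 47. At Q = 47 the demand price is (271 - 47)/8 = 28 and the supply price is (17 + 47)/4 = 16.
Deadweight loss = ½ · (28 - 16) · (79 - 47) = ½ · 12 · 32 = 192.

192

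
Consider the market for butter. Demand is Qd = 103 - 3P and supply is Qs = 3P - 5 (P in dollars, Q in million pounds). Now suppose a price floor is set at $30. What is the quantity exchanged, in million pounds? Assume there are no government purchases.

Without the control the market clears where 103 - 3P = 3P - 5, i.e. P* = 18 and Q* = 49.
The floor of 30 is above the equilibrium price 18, so it binds.
At P = 30: Qd = 103 - 3·30 = 13 and Qs = 3·30 - 5 = 85.
The quantity actually transacted is the short side, demand: 13.

13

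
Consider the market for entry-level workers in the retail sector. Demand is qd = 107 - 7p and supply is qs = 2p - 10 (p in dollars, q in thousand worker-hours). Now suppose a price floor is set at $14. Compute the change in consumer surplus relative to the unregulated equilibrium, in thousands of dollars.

Without the control the market clears where 107 - 7p = 2p - 10, i.e. p* = 13 and q* = 16.
The floor of 14 is above the equilibrium price 13, so it binds.
At p = 14: qd = 107 - 7·14 = 9 and qs = 2·14 - 10 = 18.
Consumer surplus without the control is ½ · (107/7 - 13) · 16 = 128/7.
With the floor, consumers buy 9 units at 14, so CS = ½ · (107/7 - 14) · 9 = 81/14.
Change in consumer surplus = 81/14 - 128/7 = -12.5.

-12.5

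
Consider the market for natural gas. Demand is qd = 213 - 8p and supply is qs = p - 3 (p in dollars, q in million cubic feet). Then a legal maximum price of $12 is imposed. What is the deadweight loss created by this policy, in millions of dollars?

81

Equilibrium: 213 - 8p = p - 3, so 216 = 9p and p* = 24, q* = 21.
Because the ceiling (12) lies below the market-clearing price, it is binding.
At p = 12: qd = 213 - 8·12 = 117 and qs = 12 - 3 = 9.
Quantity traded falls to 9. At q = 9 the demand price is (213 - 9)/8 = 25.5 and the supply price is 3 + 9 = 12.
Deadweight loss = ½ · (25.5 - 12) · (21 - 9) = ½ · 13.5 · 12 = 81.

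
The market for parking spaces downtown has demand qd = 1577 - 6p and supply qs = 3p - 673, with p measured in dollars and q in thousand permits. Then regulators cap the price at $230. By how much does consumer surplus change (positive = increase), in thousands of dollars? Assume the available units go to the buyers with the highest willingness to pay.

40

Equilibrium: 1577 - 6p = 3p - 673, so 2250 = 9p and p* = 250, q* = 77.
Because the ceiling (230) lies below the market-clearing price, it is binding.
At p = 230: qd = 1577 - 6·230 = 197 and qs = 3·230 - 673 = 17.
Consumer surplus without the control is ½ · (1577/6 - 250) · 77 = 5929/12.
With the ceiling, 17 units are sold at 230 (assume they go to the highest-value buyers). The demand price at q = 17 is 260, so CS = ½ · [(1577/6 - 230) + (260 - 230)] · 17 = 6409/12.
Change in consumer surplus = 6409/12 - 5929/12 = 40.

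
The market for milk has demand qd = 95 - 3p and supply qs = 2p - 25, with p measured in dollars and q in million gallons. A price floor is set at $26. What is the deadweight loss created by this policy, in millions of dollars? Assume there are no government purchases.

Equilibrium: 95 - 3p = 2p - 25, so 120 = 5p and p* = 24, q* = 23.
Since 26 > 24, the floor is binding.
At p = 26: qd = 95 - 3·26 = 17 and qs = 2·26 - 25 = 27.
Quantity traded falls to 17. At q = 17 the demand price is (95 - 17)/3 = 26 and the supply price is (25 + 17)/2 = 21.
Deadweight loss = ½ · (26 - 21) · (23 - 17) = ½ · 5 · 6 = 15.

15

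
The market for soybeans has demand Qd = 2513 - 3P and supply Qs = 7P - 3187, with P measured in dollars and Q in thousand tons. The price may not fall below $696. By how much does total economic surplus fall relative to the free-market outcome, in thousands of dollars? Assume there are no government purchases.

Without the control the market clears where 2513 - 3P = 7P - 3187, i.e. P* = 570 and Q* = 803.
Because the floor (696) lies above the market-clearing price, it is binding.
At P = 696: Qd = 2513 - 3·696 = 425 and Qs = 7·696 - 3187 = 1685.
Quantity traded falls to 425. At Q = 425 the demand price is (2513 - 425)/3 = 696 and the supply price is (3187 + 425)/7 = 516.
Deadweight loss = ½ · (696 - 516) · (803 - 425) = ½ · 180 · 378 = 34020.

34020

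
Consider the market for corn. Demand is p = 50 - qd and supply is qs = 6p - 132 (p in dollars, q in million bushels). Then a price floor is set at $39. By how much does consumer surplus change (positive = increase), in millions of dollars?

Rearranging demand gives qd = 50 - p. Without the control the market clears where 50 - p = 6p - 132, i.e. p* = 26 and q* = 24.
Because the floor (39) lies above the market-clearing price, it is binding.
At p = 39: qd = 50 - 39 = 11 and qs = 6·39 - 132 = 102.
Consumer surplus without the control is ½ · (50 - 26) · 24 = 288.
With the floor, consumers buy 11 units at 39, so CS = ½ · (50 - 39) · 11 = 60.5.
Change in consumer surplus = 60.5 - 288 = -227.5.

-227.5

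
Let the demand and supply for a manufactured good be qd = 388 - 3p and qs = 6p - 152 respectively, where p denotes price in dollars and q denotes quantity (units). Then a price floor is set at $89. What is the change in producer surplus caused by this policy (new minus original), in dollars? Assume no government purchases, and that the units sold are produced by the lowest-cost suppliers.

In a free market, 388 - 3p = 6p - 152 gives the equilibrium p* = 60, q* = 208.
Since 89 > 60, the floor is binding.
At p = 89: qd = 388 - 3·89 = 121 and qs = 6·89 - 152 = 382.
Producer surplus without the control is ½ · (60 - 76/3) · 208 = 10816/3.
With the floor, 121 units are sold at 89. The supply price at q = 121 is 45.5, so PS = ½ · [(89 - 76/3) + (89 - 45.5)] · 121 = 77803/12.
Change in producer surplus = 77803/12 - 10816/3 = 2878.25.

2878.25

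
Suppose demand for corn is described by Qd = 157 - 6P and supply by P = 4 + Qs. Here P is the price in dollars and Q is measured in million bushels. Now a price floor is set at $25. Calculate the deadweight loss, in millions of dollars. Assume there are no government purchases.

Rearranging supply gives Qs = P - 4. Equilibrium: 157 - 6P = P - 4, so 161 = 7P and P* = 23, Q* = 19.
The floor of 25 is above the equilibrium price 23, so it binds.
At P = 25: Qd = 157 - 6·25 = 7 and Qs = 25 - 4 = 21.
Quantity traded falls to 7. At Q = 7 the demand price is (157 - 7)/6 = 25 and the supply price is 4 + 7 = 11.
Deadweight loss = ½ · (25 - 11) · (19 - 7) = ½ · 14 · 12 = 84.

84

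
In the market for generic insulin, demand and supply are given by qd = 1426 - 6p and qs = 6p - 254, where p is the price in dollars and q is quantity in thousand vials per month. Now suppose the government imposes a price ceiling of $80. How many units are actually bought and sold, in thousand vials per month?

226

In a free market, 1426 - 6p = 6p - 254 gives the equilibrium p* = 140, q* = 586.
Because the ceiling (80) lies below the market-clearing price, it is binding.
At p = 80: qd = 1426 - 6·80 = 946 and qs = 6·80 - 254 = 226.
The quantity actually transacted is the short side, supply: 226.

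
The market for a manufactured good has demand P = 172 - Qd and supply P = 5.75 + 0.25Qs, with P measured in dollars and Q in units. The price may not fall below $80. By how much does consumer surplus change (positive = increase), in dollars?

Rearranging demand gives Qd = 172 - P; rearranging supply gives Qs = 4P - 23. Without the control the market clears where 172 - P = 4P - 23, i.e. P* = 39 and Q* = 133.
Because the floor (80) lies above the market-clearing price, it is binding.
At P = 80: Qd = 172 - 80 = 92 and Qs = 4·80 - 23 = 297.
Consumer surplus without the control is ½ · (172 - 39) · 133 = 8844.5.
With the floor, consumers buy 92 units at 80, so CS = ½ · (172 - 80) · 92 = 4232.
Change in consumer surplus = 4232 - 8844.5 = -4612.5.

-4612.5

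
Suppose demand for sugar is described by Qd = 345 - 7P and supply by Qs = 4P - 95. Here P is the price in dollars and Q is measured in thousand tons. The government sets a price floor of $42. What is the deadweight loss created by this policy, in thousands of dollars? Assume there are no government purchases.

38.5

Equilibrium: 345 - 7P = 4P - 95, so 440 = 11P and P* = 40, Q* = 65.
The floor of 42 is above the equilibrium price 40, so it binds.
At P = 42: Qd = 345 - 7·42 = 51 and Qs = 4·42 - 95 = 73.
Quantity traded falls to 51. At Q = 51 the demand price is (345 - 51)/7 = 42 and the supply price is (95 + 51)/4 = 36.5.
Deadweight loss = ½ · (42 - 36.5) · (65 - 51) = ½ · 5.5 · 14 = 38.5.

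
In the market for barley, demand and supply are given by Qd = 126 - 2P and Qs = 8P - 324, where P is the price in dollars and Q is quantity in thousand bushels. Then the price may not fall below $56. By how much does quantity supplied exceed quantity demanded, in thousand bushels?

Equilibrium: 126 - 2P = 8P - 324, so 450 = 10P and P* = 45, Q* = 36.
The floor of 56 is above the equilibrium price 45, so it binds.
At P = 56: Qd = 126 - 2·56 = 14 and Qs = 8·56 - 324 = 124.
Surplus = Qs - Qd = 124 - 14 = 110.

110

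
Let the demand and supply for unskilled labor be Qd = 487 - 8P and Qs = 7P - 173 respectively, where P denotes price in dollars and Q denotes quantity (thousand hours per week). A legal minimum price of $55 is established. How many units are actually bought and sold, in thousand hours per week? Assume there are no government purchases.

Setting quantity demanded equal to quantity supplied, 487 - 8P = 7P - 173, gives P* = 44 and Q* = 135.
Since 55 > 44, the floor is binding.
At P = 55: Qd = 487 - 8·55 = 47 and Qs = 7·55 - 173 = 212.
The quantity actually transacted is the short side, demand: 47.

47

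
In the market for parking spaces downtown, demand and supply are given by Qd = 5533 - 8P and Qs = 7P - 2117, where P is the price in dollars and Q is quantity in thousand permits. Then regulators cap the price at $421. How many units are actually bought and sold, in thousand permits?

830

Equilibrium: 5533 - 8P = 7P - 2117, so 7650 = 15P and P* = 510, Q* = 1453.
The ceiling of 421 is below the equilibrium price 510, so it binds.
At P = 421: Qd = 5533 - 8·421 = 2165 and Qs = 7·421 - 2117 = 830.
The quantity actually transacted is the short side, supply: 830.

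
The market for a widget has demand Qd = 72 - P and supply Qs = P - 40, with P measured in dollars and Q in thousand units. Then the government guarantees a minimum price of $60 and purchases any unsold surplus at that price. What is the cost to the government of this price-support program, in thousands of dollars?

480

Setting quantity demanded equal to quantity supplied, 72 - P = P - 40, gives P* = 56 and Q* = 16.
Because the floor (60) lies above the market-clearing price, it is binding.
At P = 60: Qd = 72 - 60 = 12 and Qs = 60 - 40 = 20.
Surplus = Qs - Qd = 8.
Government expenditure = surplus × support price = 8 × 60 = 480.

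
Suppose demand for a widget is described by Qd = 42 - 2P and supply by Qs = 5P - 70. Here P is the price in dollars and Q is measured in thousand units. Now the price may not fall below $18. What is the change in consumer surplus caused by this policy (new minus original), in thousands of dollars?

-16

Equilibrium: 42 - 2P = 5P - 70, so 112 = 7P and P* = 16, Q* = 10.
Because the floor (18) lies above the market-clearing price, it is binding.
At P = 18: Qd = 42 - 2·18 = 6 and Qs = 5·18 - 70 = 20.
Consumer surplus without the control is ½ · (21 - 16) · 10 = 25.
With the floor, consumers buy 6 units at 18, so CS = ½ · (21 - 18) · 6 = 9.
Change in consumer surplus = 9 - 25 = -16.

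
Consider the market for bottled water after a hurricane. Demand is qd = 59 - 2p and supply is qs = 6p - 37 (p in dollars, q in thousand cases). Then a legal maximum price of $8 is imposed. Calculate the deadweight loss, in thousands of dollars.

192

In a free market, 59 - 2p = 6p - 37 gives the equilibrium p* = 12, q* = 35.
Since 8 < 12, the ceiling is binding.
At p = 8: qd = 59 - 2·8 = 43 and qs = 6·8 - 37 = 11.
Quantity traded falls to 11. At q = 11 the demand price is (59 - 11)/2 = 24 and the supply price is (37 + 11)/6 = 8.
Deadweight loss = ½ · (24 - 8) · (35 - 11) = ½ · 16 · 24 = 192.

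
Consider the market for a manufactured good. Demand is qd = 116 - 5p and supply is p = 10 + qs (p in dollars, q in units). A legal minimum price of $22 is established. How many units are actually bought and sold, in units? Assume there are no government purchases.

Rearranging supply gives qs = p - 10. Setting quantity demanded equal to quantity supplied, 116 - 5p = p - 10, gives p* = 21 and q* = 11.
Since 22 > 21, the floor is binding.
At p = 22: qd = 116 - 5·22 = 6 and qs = 22 - 10 = 12.
The quantity actually transacted is the short side, demand: 6.

6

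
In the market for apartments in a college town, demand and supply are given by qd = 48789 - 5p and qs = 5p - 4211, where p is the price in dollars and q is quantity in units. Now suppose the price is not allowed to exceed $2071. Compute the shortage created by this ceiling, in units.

32290

Equilibrium: 48789 - 5p = 5p - 4211, so 53000 = 10p and p* = 5300, q* = 22289.
The ceiling of 2071 is below the equilibrium price 5300, so it binds.
At p = 2071: qd = 48789 - 5·2071 = 38434 and qs = 5·2071 - 4211 = 6144.
Shortage = qd - qs = 38434 - 6144 = 32290.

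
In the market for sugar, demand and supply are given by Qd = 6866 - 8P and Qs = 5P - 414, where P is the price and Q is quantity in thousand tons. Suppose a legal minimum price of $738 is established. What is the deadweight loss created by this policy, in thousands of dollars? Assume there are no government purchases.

Equilibrium: 6866 - 8P = 5P - 414, so 7280 = 13P and P* = 560, Q* = 2386.
The floor of 738 is above the equilibrium price 560, so it binds.
At P = 738: Qd = 6866 - 8·738 = 962 and Qs = 5·738 - 414 = 3276.
Quantity traded falls to 962. At Q = 962 the demand price is (6866 - 962)/8 = 738 and the supply price is (414 + 962)/5 = 275.2.
Deadweight loss = ½ · (738 - 275.2) · (2386 - 962) = ½ · 462.8 · 1424 = 329513.6.

329513.6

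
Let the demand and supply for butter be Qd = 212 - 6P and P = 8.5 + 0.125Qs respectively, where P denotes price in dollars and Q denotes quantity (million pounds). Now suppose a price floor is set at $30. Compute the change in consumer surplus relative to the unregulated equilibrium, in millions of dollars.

Rearranging supply gives Qs = 8P - 68. Setting quantity demanded equal to quantity supplied, 212 - 6P = 8P - 68, gives P* = 20 and Q* = 92.
The floor of 30 is above the equilibrium price 20, so it binds.
At P = 30: Qd = 212 - 6·30 = 32 and Qs = 8·30 - 68 = 172.
Consumer surplus without the control is ½ · (106/3 - 20) · 92 = 2116/3.
With the floor, consumers buy 32 units at 30, so CS = ½ · (106/3 - 30) · 32 = 256/3.
Change in consumer surplus = 256/3 - 2116/3 = -620.

-620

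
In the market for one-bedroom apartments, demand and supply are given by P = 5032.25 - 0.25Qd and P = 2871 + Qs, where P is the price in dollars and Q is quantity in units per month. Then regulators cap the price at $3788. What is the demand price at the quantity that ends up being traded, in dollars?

4803

Rearranging demand gives Qd = 20129 - 4P; rearranging supply gives Qs = P - 2871. Without the control the market clears where 20129 - 4P = P - 2871, i.e. P* = 4600 and Q* = 1729.
Because the ceiling (3788) lies below the market-clearing price, it is binding.
At P = 3788: Qd = 20129 - 4·3788 = 4977 and Qs = 3788 - 2871 = 917.
Only 917 units reach the market. On the demand curve, the marginal buyer's willingness to pay at Q = 917 is (20129 - 917)/4 = 4803.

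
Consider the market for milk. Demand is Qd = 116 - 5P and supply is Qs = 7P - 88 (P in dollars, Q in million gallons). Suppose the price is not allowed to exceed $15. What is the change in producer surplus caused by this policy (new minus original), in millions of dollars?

-48

Setting quantity demanded equal to quantity supplied, 116 - 5P = 7P - 88, gives P* = 17 and Q* = 31.
Since 15 < 17, the ceiling is binding.
At P = 15: Qd = 116 - 5·15 = 41 and Qs = 7·15 - 88 = 17.
Producer surplus without the control is ½ · (17 - 88/7) · 31 = 961/14.
With the ceiling, producers sell 17 units at 15, so PS = ½ · (15 - 88/7) · 17 = 289/14.
Change in producer surplus = 289/14 - 961/14 = -48.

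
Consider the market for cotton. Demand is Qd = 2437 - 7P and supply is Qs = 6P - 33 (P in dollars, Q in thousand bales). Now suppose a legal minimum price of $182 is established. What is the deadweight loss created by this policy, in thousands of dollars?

Equilibrium: 2437 - 7P = 6P - 33, so 2470 = 13P and P* = 190, Q* = 1107.
The floor of 182 is below the equilibrium price 190, so it is not binding; the market clears at P* = 190, Q* = 1107.
Since the control does not bind, no trades are prevented and deadweight loss is zero.

0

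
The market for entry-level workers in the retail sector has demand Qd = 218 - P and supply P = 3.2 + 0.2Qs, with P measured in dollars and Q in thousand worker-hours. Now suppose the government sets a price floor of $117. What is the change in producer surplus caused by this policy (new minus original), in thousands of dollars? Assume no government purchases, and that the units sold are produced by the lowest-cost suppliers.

Rearranging supply gives Qs = 5P - 16. Equilibrium: 218 - P = 5P - 16, so 234 = 6P and P* = 39, Q* = 179.
Since 117 > 39, the floor is binding.
At P = 117: Qd = 218 - 117 = 101 and Qs = 5·117 - 16 = 569.
Producer surplus without the control is ½ · (39 - 3.2) · 179 = 3204.1.
With the floor, 101 units are sold at 117. The supply price at Q = 101 is 23.4, so PS = ½ · [(117 - 3.2) + (117 - 23.4)] · 101 = 10473.7.
Change in producer surplus = 10473.7 - 3204.1 = 7269.6.

7269.6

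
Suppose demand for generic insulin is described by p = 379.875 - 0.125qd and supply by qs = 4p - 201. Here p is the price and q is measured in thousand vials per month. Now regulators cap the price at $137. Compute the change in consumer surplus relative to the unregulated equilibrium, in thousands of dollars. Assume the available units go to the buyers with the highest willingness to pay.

28462

Rearranging demand gives qd = 3039 - 8p. Equilibrium: 3039 - 8p = 4p - 201, so 3240 = 12p and p* = 270, q* = 879.
Because the ceiling (137) lies below the market-clearing price, it is binding.
At p = 137: qd = 3039 - 8·137 = 1943 and qs = 4·137 - 201 = 347.
Consumer surplus without the control is ½ · (379.875 - 270) · 879 = 48290.0625.
With the ceiling, 347 units are sold at 137 (assume they go to the highest-value buyers). The demand price at q = 347 is 336.5, so CS = ½ · [(379.875 - 137) + (336.5 - 137)] · 347 = 76752.0625.
Change in consumer surplus = 76752.0625 - 48290.0625 = 28462.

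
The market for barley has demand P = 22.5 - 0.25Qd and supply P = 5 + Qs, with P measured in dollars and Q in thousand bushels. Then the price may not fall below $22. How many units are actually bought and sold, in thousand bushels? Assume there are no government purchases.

Rearranging demand gives Qd = 90 - 4P; rearranging supply gives Qs = P - 5. Without the control the market clears where 90 - 4P = P - 5, i.e. P* = 19 and Q* = 14.
Because the floor (22) lies above the market-clearing price, it is binding.
At P = 22: Qd = 90 - 4·22 = 2 and Qs = 22 - 5 = 17.
The quantity actually transacted is the short side, demand: 2.

2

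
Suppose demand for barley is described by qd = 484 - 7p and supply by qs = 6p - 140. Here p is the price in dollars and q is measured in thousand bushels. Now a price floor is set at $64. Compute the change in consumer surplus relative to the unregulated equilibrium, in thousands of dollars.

Without the control the market clears where 484 - 7p = 6p - 140, i.e. p* = 48 and q* = 148.
Because the floor (64) lies above the market-clearing price, it is binding.
At p = 64: qd = 484 - 7·64 = 36 and qs = 6·64 - 140 = 244.
Consumer surplus without the control is ½ · (484/7 - 48) · 148 = 10952/7.
With the floor, consumers buy 36 units at 64, so CS = ½ · (484/7 - 64) · 36 = 648/7.
Change in consumer surplus = 648/7 - 10952/7 = -1472.

-1472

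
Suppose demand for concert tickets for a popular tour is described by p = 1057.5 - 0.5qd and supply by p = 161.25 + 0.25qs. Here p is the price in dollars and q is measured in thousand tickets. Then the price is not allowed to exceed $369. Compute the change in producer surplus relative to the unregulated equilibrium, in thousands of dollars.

Rearranging demand gives qd = 2115 - 2p; rearranging supply gives qs = 4p - 645. Without the control the market clears where 2115 - 2p = 4p - 645, i.e. p* = 460 and q* = 1195.
Since 369 < 460, the ceiling is binding.
At p = 369: qd = 2115 - 2·369 = 1377 and qs = 4·369 - 645 = 831.
Producer surplus without the control is ½ · (460 - 161.25) · 1195 = 178503.125.
With the ceiling, producers sell 831 units at 369, so PS = ½ · (369 - 161.25) · 831 = 86320.125.
Change in producer surplus = 86320.125 - 178503.125 = -92183.

-92183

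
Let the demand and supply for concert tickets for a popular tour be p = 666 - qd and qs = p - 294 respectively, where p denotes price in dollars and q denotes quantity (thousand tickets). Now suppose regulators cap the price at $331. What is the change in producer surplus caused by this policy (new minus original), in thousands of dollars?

-16613.5

Rearranging demand gives qd = 666 - p. Setting quantity demanded equal to quantity supplied, 666 - p = p - 294, gives p* = 480 and q* = 186.
Because the ceiling (331) lies below the market-clearing price, it is binding.
At p = 331: qd = 666 - 331 = 335 and qs = 331 - 294 = 37.
Producer surplus without the control is ½ · (480 - 294) · 186 = 17298.
With the ceiling, producers sell 37 units at 331, so PS = ½ · (331 - 294) · 37 = 684.5.
Change in producer surplus = 684.5 - 17298 = -16613.5.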